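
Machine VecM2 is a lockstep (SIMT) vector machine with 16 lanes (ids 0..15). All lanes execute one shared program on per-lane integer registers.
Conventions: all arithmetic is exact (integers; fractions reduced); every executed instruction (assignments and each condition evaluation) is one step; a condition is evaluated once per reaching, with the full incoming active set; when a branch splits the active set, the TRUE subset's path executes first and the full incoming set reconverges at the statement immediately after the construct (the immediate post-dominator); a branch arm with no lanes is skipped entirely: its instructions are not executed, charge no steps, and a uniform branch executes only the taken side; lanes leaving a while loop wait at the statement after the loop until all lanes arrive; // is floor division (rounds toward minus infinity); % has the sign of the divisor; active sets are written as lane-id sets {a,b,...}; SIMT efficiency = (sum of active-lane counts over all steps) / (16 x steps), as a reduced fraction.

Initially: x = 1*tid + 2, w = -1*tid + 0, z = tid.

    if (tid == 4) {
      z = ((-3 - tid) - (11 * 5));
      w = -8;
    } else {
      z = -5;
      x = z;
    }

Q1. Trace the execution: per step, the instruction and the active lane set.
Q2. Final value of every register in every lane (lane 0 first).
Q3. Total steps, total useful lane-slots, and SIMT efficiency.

step 0: eval (tid == 4)              {0,1,2,3,4,5,6,7,8,9,10,11,12,13,14,15}
step 1: z <- ((-3 - tid) - (11 * 5)) {4}
step 2: w <- -8                      {4}
step 3: z <- -5                      {0,1,2,3,5,6,7,8,9,10,11,12,13,14,15}
step 4: x <- z                       {0,1,2,3,5,6,7,8,9,10,11,12,13,14,15}

Answer: 5 steps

x: -5,-5,-5,-5,6,-5,-5,-5,-5,-5,-5,-5,-5,-5,-5,-5
w: 0,-1,-2,-3,-8,-5,-6,-7,-8,-9,-10,-11,-12,-13,-14,-15
z: -5,-5,-5,-5,-62,-5,-5,-5,-5,-5,-5,-5,-5,-5,-5,-5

steps = 5; useful = 48; efficiency = 48/80 = 3/5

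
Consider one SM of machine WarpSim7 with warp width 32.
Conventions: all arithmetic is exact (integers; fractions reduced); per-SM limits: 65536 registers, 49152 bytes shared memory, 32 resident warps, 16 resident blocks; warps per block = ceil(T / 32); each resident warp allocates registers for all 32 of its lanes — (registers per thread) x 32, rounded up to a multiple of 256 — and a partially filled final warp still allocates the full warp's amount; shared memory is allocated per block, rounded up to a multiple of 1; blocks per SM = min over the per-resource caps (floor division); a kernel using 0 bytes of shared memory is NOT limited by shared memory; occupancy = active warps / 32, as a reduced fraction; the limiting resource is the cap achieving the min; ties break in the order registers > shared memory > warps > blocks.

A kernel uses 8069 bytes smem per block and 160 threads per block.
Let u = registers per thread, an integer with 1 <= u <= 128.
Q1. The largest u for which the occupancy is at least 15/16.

Answer: u = 64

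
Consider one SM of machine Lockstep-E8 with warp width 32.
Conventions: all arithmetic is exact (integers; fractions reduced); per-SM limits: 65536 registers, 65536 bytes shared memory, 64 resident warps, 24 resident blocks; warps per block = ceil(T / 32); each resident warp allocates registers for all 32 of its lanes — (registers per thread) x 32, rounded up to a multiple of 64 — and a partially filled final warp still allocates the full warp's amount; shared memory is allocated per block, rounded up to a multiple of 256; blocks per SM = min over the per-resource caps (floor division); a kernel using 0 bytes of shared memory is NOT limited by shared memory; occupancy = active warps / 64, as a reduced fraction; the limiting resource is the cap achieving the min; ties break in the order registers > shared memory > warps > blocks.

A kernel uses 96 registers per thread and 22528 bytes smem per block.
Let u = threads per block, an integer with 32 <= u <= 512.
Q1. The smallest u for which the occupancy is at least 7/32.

Answer: u = 193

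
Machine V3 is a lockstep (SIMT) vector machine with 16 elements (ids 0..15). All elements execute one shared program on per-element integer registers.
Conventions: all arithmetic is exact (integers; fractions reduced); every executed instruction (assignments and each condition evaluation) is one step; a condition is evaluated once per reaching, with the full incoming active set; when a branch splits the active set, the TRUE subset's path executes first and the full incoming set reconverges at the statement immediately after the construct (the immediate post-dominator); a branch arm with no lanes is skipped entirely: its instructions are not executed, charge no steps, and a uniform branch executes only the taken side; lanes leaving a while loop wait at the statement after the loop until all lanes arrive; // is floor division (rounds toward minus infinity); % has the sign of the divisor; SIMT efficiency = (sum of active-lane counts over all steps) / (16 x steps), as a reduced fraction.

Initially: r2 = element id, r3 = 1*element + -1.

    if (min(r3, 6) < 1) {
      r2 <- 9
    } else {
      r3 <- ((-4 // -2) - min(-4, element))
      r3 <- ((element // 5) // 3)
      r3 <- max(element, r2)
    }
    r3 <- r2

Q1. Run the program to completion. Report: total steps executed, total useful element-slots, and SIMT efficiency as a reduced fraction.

Answer: 6 steps, 76 useful, 19/24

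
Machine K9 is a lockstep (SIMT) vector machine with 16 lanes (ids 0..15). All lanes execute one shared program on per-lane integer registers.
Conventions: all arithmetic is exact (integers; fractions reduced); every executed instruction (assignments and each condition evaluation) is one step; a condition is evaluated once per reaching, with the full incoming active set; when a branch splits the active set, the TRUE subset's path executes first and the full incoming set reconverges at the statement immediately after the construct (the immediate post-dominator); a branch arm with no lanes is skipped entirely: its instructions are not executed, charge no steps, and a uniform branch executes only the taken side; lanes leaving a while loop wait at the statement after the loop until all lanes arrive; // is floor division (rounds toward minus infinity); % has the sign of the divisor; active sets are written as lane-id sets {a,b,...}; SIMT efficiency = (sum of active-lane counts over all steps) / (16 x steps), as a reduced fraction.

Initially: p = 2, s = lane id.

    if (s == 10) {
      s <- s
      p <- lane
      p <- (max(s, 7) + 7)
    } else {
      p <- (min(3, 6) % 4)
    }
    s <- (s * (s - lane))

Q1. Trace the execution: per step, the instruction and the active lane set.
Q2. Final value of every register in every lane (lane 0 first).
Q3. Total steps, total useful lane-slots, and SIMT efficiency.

step 0: eval (s == 10)               {0,1,2,3,4,5,6,7,8,9,10,11,12,13,14,15}
step 1: s <- s                       {10}
step 2: p <- lane                    {10}
step 3: p <- (max(s, 7) + 7)         {10}
step 4: p <- (min(3, 6) % 4)         {0,1,2,3,4,5,6,7,8,9,11,12,13,14,15}
step 5: s <- (s * (s - lane))        {0,1,2,3,4,5,6,7,8,9,10,11,12,13,14,15}

Answer: 6 steps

p: 3,3,3,3,3,3,3,3,3,3,17,3,3,3,3,3
s: 0,0,0,0,0,0,0,0,0,0,0,0,0,0,0,0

steps = 6; useful = 50; efficiency = 50/96 = 25/48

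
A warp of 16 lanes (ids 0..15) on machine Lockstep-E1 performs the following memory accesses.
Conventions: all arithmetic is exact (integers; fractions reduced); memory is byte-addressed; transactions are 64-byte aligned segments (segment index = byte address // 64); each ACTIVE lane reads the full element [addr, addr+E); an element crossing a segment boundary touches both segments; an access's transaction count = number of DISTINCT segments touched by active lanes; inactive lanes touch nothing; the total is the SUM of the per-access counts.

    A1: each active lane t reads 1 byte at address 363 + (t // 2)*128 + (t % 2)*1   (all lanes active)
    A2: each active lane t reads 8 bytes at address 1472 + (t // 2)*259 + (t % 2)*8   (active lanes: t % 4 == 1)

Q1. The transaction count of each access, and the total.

A1: 8 transactions
A2: 4 transactions

Answer: 8,4; total 12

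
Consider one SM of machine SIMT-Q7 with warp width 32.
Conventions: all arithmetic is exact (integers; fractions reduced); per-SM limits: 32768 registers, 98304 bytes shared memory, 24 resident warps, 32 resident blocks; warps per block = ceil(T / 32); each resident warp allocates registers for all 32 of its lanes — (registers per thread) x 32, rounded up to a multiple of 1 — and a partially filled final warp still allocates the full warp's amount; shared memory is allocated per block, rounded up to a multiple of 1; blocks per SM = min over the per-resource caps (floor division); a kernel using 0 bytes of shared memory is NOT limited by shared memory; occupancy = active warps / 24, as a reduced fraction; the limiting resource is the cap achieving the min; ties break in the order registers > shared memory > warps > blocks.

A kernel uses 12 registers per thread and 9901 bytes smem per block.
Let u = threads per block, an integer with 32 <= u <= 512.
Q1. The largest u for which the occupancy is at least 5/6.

Answer: u = 384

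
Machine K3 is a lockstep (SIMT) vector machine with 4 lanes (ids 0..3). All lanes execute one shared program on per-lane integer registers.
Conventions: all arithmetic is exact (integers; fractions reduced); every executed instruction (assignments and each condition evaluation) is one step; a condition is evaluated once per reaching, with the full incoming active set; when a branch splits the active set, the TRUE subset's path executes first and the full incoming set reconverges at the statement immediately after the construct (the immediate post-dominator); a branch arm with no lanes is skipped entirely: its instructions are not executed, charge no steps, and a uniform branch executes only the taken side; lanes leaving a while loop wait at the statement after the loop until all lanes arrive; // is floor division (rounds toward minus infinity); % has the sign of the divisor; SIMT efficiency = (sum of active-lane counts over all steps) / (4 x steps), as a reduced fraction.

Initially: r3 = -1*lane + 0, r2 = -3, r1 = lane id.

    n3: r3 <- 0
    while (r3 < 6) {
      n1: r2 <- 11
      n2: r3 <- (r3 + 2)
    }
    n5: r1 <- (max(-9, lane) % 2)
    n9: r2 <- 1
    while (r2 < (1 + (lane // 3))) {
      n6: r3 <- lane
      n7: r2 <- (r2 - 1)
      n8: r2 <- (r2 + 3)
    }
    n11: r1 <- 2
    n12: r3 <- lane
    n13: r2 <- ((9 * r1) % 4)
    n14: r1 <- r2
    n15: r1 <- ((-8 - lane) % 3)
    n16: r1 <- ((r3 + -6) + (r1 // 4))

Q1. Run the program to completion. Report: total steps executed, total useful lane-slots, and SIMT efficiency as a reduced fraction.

Answer: 24 steps, 84 useful, 7/8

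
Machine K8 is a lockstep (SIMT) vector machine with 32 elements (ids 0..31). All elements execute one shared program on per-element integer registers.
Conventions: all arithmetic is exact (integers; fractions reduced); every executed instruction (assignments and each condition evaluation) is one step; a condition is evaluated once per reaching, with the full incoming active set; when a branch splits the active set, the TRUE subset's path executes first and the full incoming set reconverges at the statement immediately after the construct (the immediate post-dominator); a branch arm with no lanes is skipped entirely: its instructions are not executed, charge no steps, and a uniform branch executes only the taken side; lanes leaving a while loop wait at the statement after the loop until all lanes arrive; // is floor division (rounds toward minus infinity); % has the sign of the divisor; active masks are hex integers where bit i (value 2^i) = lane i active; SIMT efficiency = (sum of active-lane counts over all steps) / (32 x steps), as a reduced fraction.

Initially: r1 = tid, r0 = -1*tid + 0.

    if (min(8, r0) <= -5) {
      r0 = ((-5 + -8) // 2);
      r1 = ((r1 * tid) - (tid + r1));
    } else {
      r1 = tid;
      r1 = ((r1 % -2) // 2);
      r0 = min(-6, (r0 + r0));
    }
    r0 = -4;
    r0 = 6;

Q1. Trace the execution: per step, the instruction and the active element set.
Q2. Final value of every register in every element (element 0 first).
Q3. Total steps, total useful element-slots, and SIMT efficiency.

step 0: eval (min(8, r0) <= -5)      0xffffffff
step 1: r0 <- ((-5 + -8) // 2)       0xffffffe0
step 2: r1 <- ((r1 * tid) - (tid + r1)) 0xffffffe0
step 3: r1 <- tid                    0x0000001f
step 4: r1 <- ((r1 % -2) // 2)       0x0000001f
step 5: r0 <- min(-6, (r0 + r0))     0x0000001f
step 6: r0 <- -4                     0xffffffff
step 7: r0 <- 6                      0xffffffff

Answer: 8 steps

r1: 0,-1,0,-1,0,15,24,35,48,63,80,99,120,143,168,195,224,255,288,323,360,399,440,483,528,575,624,675,728,783,840,899
r0: 6,6,6,6,6,6,6,6,6,6,6,6,6,6,6,6,6,6,6,6,6,6,6,6,6,6,6,6,6,6,6,6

steps = 8; useful = 165; efficiency = 165/256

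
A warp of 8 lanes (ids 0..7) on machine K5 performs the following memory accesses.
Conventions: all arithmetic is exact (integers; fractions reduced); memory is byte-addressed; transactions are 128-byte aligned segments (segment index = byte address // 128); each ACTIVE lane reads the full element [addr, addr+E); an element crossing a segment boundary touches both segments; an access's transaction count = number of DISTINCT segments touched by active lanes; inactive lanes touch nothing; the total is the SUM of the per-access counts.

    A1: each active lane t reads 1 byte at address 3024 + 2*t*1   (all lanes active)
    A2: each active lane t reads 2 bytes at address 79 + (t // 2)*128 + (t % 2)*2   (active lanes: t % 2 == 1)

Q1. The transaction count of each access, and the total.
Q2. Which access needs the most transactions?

A1: 1 transaction
A2: 4 transactions

Answer: 1,4; total 5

Answer: A2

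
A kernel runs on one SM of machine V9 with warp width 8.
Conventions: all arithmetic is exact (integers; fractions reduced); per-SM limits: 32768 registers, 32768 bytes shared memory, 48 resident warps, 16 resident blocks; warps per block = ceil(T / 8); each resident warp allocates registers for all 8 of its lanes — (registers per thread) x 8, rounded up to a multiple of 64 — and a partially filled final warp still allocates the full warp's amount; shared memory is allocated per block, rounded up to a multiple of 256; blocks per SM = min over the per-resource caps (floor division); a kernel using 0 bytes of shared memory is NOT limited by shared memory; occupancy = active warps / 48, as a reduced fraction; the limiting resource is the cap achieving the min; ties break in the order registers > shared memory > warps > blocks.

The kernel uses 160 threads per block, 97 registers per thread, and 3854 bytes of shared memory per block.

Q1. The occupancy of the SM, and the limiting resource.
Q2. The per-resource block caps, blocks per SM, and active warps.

Answer: occupancy 5/12, limited by registers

registers: 1 block
shared memory: 8 blocks
warps: 2 blocks
blocks: 16 blocks

Answer: 1 block, 20 active warps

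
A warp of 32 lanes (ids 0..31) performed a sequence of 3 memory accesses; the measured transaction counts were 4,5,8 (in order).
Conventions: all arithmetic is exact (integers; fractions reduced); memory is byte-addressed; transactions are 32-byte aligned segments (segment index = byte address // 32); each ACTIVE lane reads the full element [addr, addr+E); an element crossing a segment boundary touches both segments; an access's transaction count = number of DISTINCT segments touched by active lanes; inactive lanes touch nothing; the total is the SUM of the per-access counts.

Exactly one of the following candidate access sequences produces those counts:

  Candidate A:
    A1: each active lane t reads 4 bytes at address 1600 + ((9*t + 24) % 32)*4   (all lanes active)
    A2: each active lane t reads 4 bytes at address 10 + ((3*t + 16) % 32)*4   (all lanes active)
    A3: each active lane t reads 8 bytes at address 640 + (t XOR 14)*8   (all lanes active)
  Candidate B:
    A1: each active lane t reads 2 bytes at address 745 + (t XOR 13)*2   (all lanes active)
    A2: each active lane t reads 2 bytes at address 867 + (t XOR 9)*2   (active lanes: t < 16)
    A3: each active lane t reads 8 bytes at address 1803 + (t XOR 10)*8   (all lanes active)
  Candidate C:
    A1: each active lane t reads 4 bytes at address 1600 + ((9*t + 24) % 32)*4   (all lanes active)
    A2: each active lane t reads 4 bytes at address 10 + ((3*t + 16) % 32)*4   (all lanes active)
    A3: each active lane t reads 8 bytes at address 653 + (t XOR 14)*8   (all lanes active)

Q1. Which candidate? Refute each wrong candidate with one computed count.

B: A1 gives 3 transactions, not 4
C: A3 gives 9 transactions, not 8
A: all counts match (4,5,8)

Answer: A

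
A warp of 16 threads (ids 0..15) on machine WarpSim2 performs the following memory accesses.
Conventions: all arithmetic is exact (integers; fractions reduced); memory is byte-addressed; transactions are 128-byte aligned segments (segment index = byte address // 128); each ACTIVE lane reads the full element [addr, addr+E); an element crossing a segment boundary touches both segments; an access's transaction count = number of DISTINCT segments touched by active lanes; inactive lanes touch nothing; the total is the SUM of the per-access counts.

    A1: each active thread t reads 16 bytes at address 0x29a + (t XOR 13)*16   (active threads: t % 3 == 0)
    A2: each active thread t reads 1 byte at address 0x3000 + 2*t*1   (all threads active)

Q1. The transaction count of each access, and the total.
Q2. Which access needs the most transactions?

A1: 3 transactions
A2: 1 transaction

Answer: 3,1; total 4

Answer: A1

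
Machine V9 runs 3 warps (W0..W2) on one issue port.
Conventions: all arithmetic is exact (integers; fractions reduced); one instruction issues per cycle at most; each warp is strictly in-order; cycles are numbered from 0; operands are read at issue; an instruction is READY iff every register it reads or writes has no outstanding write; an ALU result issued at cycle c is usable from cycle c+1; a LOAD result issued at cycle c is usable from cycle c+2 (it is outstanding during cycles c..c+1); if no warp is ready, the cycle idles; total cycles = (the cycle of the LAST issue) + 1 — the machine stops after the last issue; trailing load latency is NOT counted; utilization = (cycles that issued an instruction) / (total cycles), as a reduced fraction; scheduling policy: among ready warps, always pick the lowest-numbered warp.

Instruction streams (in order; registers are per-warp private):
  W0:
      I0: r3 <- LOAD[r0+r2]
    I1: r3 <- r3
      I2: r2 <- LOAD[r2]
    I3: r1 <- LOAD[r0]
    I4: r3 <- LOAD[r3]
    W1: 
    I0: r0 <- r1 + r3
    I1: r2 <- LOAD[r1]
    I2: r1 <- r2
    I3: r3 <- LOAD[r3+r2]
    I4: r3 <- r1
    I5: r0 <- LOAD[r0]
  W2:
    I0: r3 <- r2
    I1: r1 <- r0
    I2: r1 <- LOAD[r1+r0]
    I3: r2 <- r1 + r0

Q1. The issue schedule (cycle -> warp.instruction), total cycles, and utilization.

cycle 0: W0.I0
cycle 1: W1.I0
cycle 2: W0.I1
cycle 3: W0.I2
cycle 4: W0.I3
cycle 5: W0.I4
cycle 6: W1.I1
cycle 7: W2.I0
cycle 8: W1.I2
cycle 9: W1.I3
cycle 10: W2.I1
cycle 11: W1.I4
cycle 12: W1.I5
cycle 13: W2.I2
cycle 14: idle
cycle 15: W2.I3

Answer: 16 cycles, utilization 15/16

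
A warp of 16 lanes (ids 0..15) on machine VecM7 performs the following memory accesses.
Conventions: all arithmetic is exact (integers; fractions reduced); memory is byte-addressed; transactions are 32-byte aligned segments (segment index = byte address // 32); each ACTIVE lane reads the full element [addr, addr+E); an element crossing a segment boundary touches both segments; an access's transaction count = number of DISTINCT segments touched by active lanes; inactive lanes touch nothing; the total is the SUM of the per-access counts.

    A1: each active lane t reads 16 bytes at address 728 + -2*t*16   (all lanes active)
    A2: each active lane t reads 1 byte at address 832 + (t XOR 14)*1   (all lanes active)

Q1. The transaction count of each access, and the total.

A1: 17 transactions
A2: 1 transaction

Answer: 17,1; total 18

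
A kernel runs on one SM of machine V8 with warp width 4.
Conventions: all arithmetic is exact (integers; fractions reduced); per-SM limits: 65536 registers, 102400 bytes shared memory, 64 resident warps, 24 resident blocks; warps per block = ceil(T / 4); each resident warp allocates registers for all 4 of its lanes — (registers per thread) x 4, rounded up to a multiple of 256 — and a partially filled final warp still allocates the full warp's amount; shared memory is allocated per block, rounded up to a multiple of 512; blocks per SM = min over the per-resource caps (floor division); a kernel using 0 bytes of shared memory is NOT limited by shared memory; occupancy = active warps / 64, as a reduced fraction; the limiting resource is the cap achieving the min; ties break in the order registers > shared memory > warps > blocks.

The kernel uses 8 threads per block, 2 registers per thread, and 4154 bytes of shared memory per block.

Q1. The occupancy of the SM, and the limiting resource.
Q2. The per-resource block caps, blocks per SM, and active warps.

Answer: occupancy 11/16, limited by shared memory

registers: 128 blocks
shared memory: 22 blocks
warps: 32 blocks
blocks: 24 blocks

Answer: 22 blocks, 44 active warps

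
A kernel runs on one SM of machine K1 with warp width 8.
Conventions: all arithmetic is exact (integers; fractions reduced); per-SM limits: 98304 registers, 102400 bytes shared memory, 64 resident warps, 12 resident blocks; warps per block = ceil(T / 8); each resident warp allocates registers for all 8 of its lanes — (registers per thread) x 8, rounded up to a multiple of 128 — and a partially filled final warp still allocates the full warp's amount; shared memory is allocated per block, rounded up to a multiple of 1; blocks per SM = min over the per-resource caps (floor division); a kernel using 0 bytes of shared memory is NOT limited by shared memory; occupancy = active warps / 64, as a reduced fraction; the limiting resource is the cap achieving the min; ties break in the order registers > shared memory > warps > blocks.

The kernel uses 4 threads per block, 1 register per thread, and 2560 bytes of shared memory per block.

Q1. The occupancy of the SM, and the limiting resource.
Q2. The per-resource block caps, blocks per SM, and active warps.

Answer: occupancy 3/16, limited by blocks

registers: 768 blocks
shared memory: 40 blocks
warps: 64 blocks
blocks: 12 blocks

Answer: 12 blocks, 12 active warps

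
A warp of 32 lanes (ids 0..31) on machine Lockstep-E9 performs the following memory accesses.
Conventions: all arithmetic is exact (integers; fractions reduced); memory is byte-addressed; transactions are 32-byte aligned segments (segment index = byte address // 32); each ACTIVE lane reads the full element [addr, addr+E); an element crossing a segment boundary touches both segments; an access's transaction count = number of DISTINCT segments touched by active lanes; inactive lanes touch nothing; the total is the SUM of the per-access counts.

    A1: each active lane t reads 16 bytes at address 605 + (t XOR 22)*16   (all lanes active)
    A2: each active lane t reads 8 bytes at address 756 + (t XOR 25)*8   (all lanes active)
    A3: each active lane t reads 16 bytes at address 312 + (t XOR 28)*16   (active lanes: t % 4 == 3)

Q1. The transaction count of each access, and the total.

A1: 17 transactions
A2: 9 transactions
A3: 8 transactions

Answer: 17,9,8; total 34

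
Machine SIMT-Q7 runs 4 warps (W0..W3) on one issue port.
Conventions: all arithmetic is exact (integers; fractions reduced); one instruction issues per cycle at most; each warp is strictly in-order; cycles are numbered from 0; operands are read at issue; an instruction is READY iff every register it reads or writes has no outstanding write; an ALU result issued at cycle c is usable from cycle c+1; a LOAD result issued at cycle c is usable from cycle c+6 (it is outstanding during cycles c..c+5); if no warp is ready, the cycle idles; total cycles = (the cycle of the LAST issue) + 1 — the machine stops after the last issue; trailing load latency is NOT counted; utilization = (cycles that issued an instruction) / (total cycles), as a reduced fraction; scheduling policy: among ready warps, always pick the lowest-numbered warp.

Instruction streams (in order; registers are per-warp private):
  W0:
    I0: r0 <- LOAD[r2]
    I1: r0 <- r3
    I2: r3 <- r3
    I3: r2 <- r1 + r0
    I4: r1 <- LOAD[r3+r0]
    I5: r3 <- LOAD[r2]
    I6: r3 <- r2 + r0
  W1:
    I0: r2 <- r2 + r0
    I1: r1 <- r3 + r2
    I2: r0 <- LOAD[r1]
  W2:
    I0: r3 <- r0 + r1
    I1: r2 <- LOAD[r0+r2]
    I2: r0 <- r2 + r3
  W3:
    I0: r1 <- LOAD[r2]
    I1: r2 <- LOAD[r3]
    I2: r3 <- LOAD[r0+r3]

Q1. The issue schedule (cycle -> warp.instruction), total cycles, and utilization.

cycle 0: W0.I0
cycle 1: W1.I0
cycle 2: W1.I1
cycle 3: W1.I2
cycle 4: W2.I0
cycle 5: W2.I1
cycle 6: W0.I1
cycle 7: W0.I2
cycle 8: W0.I3
cycle 9: W0.I4
cycle 10: W0.I5
cycle 11: W2.I2
cycle 12: W3.I0
cycle 13: W3.I1
cycle 14: W3.I2
cycle 15: idle
cycle 16: W0.I6

Answer: 17 cycles, utilization 16/17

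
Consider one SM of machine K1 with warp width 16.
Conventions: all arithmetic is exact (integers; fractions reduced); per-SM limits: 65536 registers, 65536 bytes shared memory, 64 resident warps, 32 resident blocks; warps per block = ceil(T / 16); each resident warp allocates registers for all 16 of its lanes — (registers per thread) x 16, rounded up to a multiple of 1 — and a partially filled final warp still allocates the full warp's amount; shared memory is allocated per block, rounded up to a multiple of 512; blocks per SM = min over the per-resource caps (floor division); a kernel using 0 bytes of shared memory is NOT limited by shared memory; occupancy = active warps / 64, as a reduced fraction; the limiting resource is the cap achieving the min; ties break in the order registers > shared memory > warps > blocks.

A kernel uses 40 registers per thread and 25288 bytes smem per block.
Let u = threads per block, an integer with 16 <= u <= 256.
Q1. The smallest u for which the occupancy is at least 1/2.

Answer: u = 241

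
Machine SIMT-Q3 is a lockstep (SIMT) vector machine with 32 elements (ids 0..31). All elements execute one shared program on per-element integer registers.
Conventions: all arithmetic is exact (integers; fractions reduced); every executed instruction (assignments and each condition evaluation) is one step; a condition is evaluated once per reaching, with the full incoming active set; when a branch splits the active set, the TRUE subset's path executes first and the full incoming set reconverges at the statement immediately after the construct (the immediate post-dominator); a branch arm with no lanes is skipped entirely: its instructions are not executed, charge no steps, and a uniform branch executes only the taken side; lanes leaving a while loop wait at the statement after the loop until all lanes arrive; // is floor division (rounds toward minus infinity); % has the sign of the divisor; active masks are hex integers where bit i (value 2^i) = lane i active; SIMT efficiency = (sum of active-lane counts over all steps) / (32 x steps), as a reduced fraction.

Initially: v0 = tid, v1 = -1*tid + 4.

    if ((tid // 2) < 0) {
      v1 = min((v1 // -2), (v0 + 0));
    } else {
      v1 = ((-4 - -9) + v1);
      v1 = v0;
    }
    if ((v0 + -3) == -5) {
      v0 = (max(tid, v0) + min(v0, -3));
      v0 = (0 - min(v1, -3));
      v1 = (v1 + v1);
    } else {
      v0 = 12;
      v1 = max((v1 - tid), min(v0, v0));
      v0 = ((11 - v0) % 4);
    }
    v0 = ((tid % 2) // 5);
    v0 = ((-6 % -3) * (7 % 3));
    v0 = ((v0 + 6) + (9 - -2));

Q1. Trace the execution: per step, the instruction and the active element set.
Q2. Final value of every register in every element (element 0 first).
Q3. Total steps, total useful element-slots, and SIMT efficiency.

step 0: eval ((tid // 2) < 0)        0xffffffff
step 1: v1 <- ((-4 - -9) + v1)       0xffffffff
step 2: v1 <- v0                     0xffffffff
step 3: eval ((v0 + -3) == -5)       0xffffffff
step 4: v0 <- 12                     0xffffffff
step 5: v1 <- max((v1 - tid), min(v0, v0)) 0xffffffff
step 6: v0 <- ((11 - v0) % 4)        0xffffffff
step 7: v0 <- ((tid % 2) // 5)       0xffffffff
step 8: v0 <- ((-6 % -3) * (7 % 3))  0xffffffff
step 9: v0 <- ((v0 + 6) + (9 - -2))  0xffffffff

Answer: 10 steps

v0: 17,17,17,17,17,17,17,17,17,17,17,17,17,17,17,17,17,17,17,17,17,17,17,17,17,17,17,17,17,17,17,17
v1: 12,12,12,12,12,12,12,12,12,12,12,12,12,12,12,12,12,12,12,12,12,12,12,12,12,12,12,12,12,12,12,12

steps = 10; useful = 320; efficiency = 320/320 = 1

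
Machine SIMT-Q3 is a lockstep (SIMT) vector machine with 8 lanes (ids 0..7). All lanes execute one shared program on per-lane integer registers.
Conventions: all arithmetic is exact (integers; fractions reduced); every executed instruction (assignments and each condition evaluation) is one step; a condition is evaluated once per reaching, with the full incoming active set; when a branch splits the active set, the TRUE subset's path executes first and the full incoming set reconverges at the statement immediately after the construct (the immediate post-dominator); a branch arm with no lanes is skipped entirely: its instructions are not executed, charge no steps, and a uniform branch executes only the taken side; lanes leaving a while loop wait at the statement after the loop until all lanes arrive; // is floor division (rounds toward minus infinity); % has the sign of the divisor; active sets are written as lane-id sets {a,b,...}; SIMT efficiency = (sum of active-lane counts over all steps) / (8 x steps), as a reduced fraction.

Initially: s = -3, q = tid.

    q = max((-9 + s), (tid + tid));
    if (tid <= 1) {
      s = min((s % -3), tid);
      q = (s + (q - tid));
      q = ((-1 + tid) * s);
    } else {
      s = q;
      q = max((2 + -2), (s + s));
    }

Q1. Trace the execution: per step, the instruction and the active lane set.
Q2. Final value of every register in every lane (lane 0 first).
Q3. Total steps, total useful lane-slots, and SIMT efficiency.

step 0: q <- max((-9 + s), (tid + tid)) {0,1,2,3,4,5,6,7}
step 1: eval (tid <= 1)              {0,1,2,3,4,5,6,7}
step 2: s <- min((s % -3), tid)      {0,1}
step 3: q <- (s + (q - tid))         {0,1}
step 4: q <- ((-1 + tid) * s)        {0,1}
step 5: s <- q                       {2,3,4,5,6,7}
step 6: q <- max((2 + -2), (s + s))  {2,3,4,5,6,7}

Answer: 7 steps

s: 0,0,4,6,8,10,12,14
q: 0,0,8,12,16,20,24,28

steps = 7; useful = 34; efficiency = 34/56 = 17/28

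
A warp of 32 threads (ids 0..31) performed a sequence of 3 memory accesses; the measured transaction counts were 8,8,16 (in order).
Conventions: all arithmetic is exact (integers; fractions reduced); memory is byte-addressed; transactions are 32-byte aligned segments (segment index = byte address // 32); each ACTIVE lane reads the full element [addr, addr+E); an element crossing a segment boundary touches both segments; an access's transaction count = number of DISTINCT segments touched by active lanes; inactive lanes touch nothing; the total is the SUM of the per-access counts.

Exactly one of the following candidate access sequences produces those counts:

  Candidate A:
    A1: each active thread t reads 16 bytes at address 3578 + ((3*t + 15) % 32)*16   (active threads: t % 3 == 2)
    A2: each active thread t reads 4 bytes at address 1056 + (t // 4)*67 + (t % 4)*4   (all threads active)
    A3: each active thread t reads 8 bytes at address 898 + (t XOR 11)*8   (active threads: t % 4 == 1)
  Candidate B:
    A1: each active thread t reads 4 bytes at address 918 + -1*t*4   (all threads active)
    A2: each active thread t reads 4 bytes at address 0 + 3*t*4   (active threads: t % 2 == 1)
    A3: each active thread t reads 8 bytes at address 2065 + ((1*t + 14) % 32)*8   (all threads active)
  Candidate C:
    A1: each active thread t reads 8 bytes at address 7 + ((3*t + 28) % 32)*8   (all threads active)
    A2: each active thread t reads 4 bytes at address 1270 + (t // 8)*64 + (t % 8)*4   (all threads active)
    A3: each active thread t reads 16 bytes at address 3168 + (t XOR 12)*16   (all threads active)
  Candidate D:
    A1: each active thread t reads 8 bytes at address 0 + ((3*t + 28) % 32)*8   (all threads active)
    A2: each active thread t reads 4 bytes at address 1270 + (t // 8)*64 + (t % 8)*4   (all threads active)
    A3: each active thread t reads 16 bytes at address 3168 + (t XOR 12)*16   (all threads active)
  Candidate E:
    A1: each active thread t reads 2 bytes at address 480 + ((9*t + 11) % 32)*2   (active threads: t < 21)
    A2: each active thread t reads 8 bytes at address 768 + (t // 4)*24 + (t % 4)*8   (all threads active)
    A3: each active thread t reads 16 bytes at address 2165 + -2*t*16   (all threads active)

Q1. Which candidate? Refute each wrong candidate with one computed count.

A: A1 gives 12 transactions, not 8
B: A1 gives 5 transactions, not 8
C: A1 gives 9 transactions, not 8
E: A1 gives 2 transactions, not 8
D: all counts match (8,8,16)

Answer: D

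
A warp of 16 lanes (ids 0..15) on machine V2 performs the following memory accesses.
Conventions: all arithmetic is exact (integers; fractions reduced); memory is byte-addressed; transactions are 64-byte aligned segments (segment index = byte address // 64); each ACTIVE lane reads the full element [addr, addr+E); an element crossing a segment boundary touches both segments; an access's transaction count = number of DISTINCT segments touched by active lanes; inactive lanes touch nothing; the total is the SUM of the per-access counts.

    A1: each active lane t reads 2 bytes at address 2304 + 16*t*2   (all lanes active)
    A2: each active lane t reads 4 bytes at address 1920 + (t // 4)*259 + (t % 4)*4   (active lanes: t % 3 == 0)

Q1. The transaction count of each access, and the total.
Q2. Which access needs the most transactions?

A1: 8 transactions
A2: 4 transactions

Answer: 8,4; total 12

Answer: A1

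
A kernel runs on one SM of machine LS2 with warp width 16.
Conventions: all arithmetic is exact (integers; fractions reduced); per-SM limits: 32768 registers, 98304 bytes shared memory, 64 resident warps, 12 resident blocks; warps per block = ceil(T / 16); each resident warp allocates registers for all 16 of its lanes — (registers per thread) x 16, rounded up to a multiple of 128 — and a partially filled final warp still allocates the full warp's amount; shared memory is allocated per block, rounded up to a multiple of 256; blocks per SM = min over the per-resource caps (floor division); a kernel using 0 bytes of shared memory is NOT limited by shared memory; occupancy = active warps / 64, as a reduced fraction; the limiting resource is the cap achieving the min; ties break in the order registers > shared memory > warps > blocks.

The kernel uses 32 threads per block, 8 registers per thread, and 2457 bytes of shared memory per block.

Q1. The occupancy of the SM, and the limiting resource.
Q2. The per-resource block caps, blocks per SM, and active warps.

Answer: occupancy 3/8, limited by blocks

registers: 128 blocks
shared memory: 38 blocks
warps: 32 blocks
blocks: 12 blocks

Answer: 12 blocks, 24 active warps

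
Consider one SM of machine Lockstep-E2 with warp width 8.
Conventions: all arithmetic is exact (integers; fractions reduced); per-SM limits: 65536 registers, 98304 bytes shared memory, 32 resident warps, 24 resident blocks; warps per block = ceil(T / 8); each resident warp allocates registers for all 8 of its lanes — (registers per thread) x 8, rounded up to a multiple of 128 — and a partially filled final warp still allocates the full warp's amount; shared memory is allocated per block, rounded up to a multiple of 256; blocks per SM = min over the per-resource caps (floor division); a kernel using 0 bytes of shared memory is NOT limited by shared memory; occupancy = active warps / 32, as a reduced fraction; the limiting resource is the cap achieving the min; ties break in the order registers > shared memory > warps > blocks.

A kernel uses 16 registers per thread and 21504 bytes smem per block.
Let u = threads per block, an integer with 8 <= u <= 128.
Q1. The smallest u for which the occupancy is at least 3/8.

Answer: u = 17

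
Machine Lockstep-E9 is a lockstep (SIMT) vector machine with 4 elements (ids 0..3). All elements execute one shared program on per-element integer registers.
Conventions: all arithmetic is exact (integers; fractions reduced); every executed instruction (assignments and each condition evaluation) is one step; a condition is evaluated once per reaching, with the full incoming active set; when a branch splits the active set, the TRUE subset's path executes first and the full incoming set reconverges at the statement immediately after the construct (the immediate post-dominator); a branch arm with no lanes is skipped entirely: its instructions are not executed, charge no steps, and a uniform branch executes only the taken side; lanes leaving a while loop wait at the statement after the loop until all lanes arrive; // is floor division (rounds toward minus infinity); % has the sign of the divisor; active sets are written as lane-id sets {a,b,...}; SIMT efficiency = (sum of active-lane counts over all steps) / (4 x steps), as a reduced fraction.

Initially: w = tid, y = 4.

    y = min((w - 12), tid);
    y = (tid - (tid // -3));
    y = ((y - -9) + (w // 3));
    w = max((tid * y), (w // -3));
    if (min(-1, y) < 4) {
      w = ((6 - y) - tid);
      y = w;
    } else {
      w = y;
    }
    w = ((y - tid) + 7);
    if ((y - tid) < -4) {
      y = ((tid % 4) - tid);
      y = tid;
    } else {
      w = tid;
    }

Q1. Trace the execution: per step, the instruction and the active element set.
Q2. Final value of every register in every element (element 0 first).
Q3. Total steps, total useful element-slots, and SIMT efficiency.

step 0: y <- min((w - 12), tid)      {0,1,2,3}
step 1: y <- (tid - (tid // -3))     {0,1,2,3}
step 2: y <- ((y - -9) + (w // 3))   {0,1,2,3}
step 3: w <- max((tid * y), (w // -3)) {0,1,2,3}
step 4: eval (min(-1, y) < 4)        {0,1,2,3}
step 5: w <- ((6 - y) - tid)         {0,1,2,3}
step 6: y <- w                       {0,1,2,3}
step 7: w <- ((y - tid) + 7)         {0,1,2,3}
step 8: eval ((y - tid) < -4)        {0,1,2,3}
step 9: y <- ((tid % 4) - tid)       {1,2,3}
step 10: y <- tid                     {1,2,3}
step 11: w <- tid                     {0}

Answer: 12 steps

w: 0,0,-3,-7
y: -3,1,2,3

steps = 12; useful = 43; efficiency = 43/48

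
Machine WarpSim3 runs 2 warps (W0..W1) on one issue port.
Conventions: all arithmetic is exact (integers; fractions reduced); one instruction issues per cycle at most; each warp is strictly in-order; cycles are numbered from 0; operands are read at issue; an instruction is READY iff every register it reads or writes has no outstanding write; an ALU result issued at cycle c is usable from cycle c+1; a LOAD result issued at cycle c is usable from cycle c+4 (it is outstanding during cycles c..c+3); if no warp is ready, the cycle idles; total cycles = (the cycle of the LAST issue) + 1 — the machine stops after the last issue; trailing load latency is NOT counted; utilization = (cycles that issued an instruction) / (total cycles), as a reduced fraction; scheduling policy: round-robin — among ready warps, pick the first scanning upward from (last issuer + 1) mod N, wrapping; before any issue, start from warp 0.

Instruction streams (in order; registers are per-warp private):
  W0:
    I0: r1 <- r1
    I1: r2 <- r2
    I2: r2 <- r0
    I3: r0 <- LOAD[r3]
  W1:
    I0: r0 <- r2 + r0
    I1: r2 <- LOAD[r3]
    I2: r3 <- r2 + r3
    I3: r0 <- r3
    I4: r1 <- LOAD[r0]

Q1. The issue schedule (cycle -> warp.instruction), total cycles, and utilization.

cycle 0: W0.I0
cycle 1: W1.I0
cycle 2: W0.I1
cycle 3: W1.I1
cycle 4: W0.I2
cycle 5: W0.I3
cycle 6: idle
cycle 7: W1.I2
cycle 8: W1.I3
cycle 9: W1.I4

Answer: 10 cycles, utilization 9/10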